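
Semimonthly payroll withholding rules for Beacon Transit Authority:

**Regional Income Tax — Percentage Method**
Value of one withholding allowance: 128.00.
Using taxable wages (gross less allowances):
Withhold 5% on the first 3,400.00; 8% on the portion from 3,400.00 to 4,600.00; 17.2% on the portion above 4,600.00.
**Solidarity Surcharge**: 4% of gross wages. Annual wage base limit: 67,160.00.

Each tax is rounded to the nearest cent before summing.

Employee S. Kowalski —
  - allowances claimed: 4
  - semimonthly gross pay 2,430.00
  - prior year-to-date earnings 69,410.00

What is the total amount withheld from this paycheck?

Regional Income Tax: taxable = 2,430.00 − 4×128.00 = 1,918.00
  5% × 1,918.00 = 95.90
Solidarity Surcharge: YTD 69,410.00 ≥ cap 67,160.00 → 0.00
Total: 95.90 + 0.00 = 95.90

95.90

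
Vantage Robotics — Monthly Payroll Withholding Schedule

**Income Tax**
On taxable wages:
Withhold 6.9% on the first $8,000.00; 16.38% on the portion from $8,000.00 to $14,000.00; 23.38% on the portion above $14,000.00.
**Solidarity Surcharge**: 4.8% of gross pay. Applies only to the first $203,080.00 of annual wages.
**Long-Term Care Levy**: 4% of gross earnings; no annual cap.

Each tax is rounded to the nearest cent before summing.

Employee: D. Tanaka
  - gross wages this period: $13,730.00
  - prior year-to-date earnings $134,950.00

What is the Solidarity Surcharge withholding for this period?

Solidarity Surcharge: 4.8% × $13,730.00 = $659.04

$659.04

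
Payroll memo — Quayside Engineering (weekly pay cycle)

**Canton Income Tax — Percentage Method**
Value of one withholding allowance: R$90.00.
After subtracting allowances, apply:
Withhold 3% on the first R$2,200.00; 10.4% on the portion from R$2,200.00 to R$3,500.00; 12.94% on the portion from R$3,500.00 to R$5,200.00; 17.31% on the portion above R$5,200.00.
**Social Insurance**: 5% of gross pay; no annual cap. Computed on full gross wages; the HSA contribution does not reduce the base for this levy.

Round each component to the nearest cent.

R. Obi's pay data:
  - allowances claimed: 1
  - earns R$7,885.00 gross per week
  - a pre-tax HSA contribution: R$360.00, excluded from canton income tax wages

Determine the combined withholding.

R$1,202.31

Canton Income Tax: taxable = R$7,885.00 − R$360.00 − 1×R$90.00 = R$7,435.00
  R$421.18 + 17.31% × (R$7,435.00 − R$5,200.00) = R$421.18 + 17.31% × R$2,235.00 = R$808.06
Social Insurance: 5% × R$7,885.00 = R$394.25
Total: R$808.06 + R$394.25 = R$1,202.31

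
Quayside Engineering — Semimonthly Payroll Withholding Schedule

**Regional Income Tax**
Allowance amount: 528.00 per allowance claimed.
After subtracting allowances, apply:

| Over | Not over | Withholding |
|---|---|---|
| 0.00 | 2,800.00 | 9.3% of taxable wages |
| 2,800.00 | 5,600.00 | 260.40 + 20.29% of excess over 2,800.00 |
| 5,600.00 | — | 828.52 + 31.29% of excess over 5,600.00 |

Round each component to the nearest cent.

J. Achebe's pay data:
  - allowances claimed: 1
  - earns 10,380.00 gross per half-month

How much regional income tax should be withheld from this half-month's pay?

Regional Income Tax: taxable = 10,380.00 − 1×528.00 = 9,852.00
  828.52 + 31.29% × (9,852.00 − 5,600.00) = 828.52 + 31.29% × 4,252.00 = 2,158.97

2,158.97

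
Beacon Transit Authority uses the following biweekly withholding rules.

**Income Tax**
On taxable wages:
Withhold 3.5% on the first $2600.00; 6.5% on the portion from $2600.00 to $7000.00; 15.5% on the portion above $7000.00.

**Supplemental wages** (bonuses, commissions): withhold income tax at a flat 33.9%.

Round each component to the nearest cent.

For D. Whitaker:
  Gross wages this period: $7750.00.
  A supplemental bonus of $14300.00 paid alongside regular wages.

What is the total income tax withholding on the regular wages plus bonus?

Income Tax: taxable = $7750.00
  $377.00 + 15.5% × ($7750.00 − $7000.00) = $377.00 + 15.5% × $750.00 = $493.25
Supplemental (33.9% flat on bonus): 33.9% × $14300.00 = $4847.70
Total income tax: $493.25 + $4847.70 = $5340.95

$5340.95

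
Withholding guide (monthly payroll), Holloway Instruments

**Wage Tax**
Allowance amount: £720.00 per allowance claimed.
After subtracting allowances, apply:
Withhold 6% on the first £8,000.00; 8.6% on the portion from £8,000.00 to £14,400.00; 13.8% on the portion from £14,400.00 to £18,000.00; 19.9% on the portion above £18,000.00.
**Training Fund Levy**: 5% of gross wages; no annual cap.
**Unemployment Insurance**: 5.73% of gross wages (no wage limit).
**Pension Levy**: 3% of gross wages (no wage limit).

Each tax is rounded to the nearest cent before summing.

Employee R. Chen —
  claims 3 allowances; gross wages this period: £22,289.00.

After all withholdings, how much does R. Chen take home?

£17,277.85

Wage Tax: taxable = £22,289.00 − 3×£720.00 = £20,129.00
  £1,527.20 + 19.9% × (£20,129.00 − £18,000.00) = £1,527.20 + 19.9% × £2,129.00 = £1,950.87
Training Fund Levy: 5% × £22,289.00 = £1,114.45
Unemployment Insurance: 5.73% × £22,289.00 = £1,277.16
Pension Levy: 3% × £22,289.00 = £668.67
Total withheld: £1,950.87 + £1,114.45 + £1,277.16 + £668.67 = £5,011.15
Net pay: £22,289.00 − £5,011.15 = £17,277.85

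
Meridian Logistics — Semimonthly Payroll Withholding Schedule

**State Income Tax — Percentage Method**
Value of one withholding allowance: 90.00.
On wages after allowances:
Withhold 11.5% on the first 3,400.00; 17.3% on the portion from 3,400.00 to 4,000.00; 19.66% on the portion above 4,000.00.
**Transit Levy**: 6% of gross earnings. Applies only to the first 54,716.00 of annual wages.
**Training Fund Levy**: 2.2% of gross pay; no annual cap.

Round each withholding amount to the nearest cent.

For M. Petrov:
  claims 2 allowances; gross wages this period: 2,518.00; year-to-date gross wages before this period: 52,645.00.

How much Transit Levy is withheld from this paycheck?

124.26

Transit Levy: cap 54,716.00 − YTD 52,645.00 = 2,071.00 subject; 6% × 2,071.00 = 124.26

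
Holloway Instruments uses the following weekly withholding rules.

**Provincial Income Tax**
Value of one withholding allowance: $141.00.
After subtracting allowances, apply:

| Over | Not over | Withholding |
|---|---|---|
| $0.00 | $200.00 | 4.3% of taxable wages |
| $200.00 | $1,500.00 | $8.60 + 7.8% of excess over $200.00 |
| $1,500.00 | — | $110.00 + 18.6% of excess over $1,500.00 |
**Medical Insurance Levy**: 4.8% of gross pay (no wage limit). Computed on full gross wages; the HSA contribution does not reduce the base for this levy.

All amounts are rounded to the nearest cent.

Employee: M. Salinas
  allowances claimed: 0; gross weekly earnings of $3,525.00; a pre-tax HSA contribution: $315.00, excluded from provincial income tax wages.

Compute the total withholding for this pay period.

$597.26

Provincial Income Tax: taxable = $3,525.00 − $315.00 = $3,210.00
  $110.00 + 18.6% × ($3,210.00 − $1,500.00) = $110.00 + 18.6% × $1,710.00 = $428.06
Medical Insurance Levy: 4.8% × $3,525.00 = $169.20
Total: $428.06 + $169.20 = $597.26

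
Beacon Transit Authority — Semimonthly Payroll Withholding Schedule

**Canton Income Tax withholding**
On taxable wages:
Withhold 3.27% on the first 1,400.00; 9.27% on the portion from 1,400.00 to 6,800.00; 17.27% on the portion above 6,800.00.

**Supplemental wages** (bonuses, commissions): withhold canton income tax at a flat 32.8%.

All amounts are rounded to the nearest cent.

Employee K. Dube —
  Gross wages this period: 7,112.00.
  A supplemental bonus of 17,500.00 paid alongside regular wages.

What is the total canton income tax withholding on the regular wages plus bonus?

Canton Income Tax: taxable = 7,112.00
  546.36 + 17.27% × (7,112.00 − 6,800.00) = 546.36 + 17.27% × 312.00 = 600.24
Supplemental (32.8% flat on bonus): 32.8% × 17,500.00 = 5,740.00
Total canton income tax: 600.24 + 5,740.00 = 6,340.24

6,340.24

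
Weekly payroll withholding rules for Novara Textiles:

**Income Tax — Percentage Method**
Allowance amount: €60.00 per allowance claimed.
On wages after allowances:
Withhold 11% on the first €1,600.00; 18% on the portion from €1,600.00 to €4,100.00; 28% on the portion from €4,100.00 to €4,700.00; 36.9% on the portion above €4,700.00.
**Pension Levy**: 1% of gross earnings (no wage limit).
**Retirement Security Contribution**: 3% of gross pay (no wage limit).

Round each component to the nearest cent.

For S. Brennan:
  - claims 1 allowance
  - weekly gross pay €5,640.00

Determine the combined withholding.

Income Tax: taxable = €5,640.00 − 1×€60.00 = €5,580.00
  €794.00 + 36.9% × (€5,580.00 − €4,700.00) = €794.00 + 36.9% × €880.00 = €1,118.72
Pension Levy: 1% × €5,640.00 = €56.40
Retirement Security Contribution: 3% × €5,640.00 = €169.20
Total: €1,118.72 + €56.40 + €169.20 = €1,344.32

€1,344.32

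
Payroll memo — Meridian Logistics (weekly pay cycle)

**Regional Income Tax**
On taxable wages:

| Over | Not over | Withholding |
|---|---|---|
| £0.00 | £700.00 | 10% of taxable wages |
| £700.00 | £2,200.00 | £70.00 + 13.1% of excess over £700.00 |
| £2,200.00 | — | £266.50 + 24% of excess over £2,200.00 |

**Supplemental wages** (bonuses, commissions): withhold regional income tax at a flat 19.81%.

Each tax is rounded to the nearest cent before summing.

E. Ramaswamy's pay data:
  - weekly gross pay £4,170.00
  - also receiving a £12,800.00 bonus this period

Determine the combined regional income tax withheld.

£3,274.98

Regional Income Tax: taxable = £4,170.00
  £266.50 + 24% × (£4,170.00 − £2,200.00) = £266.50 + 24% × £1,970.00 = £739.30
Supplemental (19.81% flat on bonus): 19.81% × £12,800.00 = £2,535.68
Total regional income tax: £739.30 + £2,535.68 = £3,274.98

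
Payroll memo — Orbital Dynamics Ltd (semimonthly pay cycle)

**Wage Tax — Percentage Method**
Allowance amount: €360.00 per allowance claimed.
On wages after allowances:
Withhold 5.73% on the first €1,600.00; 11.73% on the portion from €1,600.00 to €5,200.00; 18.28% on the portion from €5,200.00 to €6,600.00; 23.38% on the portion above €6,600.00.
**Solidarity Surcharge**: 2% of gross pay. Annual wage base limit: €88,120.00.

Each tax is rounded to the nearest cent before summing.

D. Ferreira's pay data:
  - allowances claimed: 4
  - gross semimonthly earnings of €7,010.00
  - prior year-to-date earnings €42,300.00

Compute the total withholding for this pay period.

€721.80

Wage Tax: taxable = €7,010.00 − 4×€360.00 = €5,570.00
  €513.96 + 18.28% × (€5,570.00 − €5,200.00) = €513.96 + 18.28% × €370.00 = €581.60
Solidarity Surcharge: 2% × €7,010.00 = €140.20
Total: €581.60 + €140.20 = €721.80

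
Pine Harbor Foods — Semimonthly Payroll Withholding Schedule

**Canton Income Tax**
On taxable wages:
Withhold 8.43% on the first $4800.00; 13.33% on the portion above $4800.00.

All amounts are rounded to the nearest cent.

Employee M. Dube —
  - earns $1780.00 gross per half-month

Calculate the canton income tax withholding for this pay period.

Canton Income Tax: taxable = $1780.00
  8.43% × $1780.00 = $150.05

$150.05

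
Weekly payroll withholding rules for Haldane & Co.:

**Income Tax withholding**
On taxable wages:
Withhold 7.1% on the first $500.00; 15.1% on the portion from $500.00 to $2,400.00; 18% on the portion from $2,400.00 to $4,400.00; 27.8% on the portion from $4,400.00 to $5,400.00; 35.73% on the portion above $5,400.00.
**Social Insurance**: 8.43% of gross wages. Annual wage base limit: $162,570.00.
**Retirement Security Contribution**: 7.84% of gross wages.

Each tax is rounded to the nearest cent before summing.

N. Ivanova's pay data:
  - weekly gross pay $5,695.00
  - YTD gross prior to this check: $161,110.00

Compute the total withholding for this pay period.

Income Tax: taxable = $5,695.00
  $960.40 + 35.73% × ($5,695.00 − $5,400.00) = $960.40 + 35.73% × $295.00 = $1,065.80
Social Insurance: cap $162,570.00 − YTD $161,110.00 = $1,460.00 subject; 8.43% × $1,460.00 = $123.08
Retirement Security Contribution: 7.84% × $5,695.00 = $446.49
Total: $1,065.80 + $123.08 + $446.49 = $1,635.37

$1,635.37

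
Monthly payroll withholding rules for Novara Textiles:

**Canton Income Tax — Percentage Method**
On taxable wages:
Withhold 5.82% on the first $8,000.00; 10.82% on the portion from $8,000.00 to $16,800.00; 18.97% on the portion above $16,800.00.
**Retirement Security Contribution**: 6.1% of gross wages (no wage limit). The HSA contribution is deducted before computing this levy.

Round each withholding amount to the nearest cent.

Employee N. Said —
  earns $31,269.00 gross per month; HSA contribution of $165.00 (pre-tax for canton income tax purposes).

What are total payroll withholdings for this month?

$6,028.57

Canton Income Tax: taxable = $31,269.00 − $165.00 = $31,104.00
  $1,417.76 + 18.97% × ($31,104.00 − $16,800.00) = $1,417.76 + 18.97% × $14,304.00 = $4,131.23
Retirement Security Contribution: 6.1% × $31,104.00 = $1,897.34
Total: $4,131.23 + $1,897.34 = $6,028.57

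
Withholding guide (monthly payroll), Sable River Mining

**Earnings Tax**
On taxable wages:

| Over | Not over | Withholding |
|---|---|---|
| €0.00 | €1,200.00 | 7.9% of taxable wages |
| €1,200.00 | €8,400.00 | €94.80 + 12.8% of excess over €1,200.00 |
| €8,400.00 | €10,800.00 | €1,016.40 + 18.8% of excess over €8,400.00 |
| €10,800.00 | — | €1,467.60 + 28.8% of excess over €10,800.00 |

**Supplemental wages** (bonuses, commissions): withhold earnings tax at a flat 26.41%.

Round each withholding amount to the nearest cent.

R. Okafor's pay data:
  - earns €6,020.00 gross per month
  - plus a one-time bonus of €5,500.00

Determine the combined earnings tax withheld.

Earnings Tax: taxable = €6,020.00
  €94.80 + 12.8% × (€6,020.00 − €1,200.00) = €94.80 + 12.8% × €4,820.00 = €711.76
Supplemental (26.41% flat on bonus): 26.41% × €5,500.00 = €1,452.55
Total earnings tax: €711.76 + €1,452.55 = €2,164.31

€2,164.31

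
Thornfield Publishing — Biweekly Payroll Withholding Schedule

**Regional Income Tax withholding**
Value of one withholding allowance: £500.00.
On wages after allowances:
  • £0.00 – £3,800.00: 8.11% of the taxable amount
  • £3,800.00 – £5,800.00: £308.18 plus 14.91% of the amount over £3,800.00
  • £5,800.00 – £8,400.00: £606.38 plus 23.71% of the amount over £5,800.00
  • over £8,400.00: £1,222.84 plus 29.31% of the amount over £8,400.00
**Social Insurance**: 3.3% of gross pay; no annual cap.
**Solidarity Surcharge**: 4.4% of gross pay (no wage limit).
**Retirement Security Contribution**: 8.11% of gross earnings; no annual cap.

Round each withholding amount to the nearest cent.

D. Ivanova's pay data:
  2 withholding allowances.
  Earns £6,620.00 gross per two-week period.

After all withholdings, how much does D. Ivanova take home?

£4,993.84

Regional Income Tax: taxable = £6,620.00 − 2×£500.00 = £5,620.00
  £308.18 + 14.91% × (£5,620.00 − £3,800.00) = £308.18 + 14.91% × £1,820.00 = £579.54
Social Insurance: 3.3% × £6,620.00 = £218.46
Solidarity Surcharge: 4.4% × £6,620.00 = £291.28
Retirement Security Contribution: 8.11% × £6,620.00 = £536.88
Total withheld: £579.54 + £218.46 + £291.28 + £536.88 = £1,626.16
Net pay: £6,620.00 − £1,626.16 = £4,993.84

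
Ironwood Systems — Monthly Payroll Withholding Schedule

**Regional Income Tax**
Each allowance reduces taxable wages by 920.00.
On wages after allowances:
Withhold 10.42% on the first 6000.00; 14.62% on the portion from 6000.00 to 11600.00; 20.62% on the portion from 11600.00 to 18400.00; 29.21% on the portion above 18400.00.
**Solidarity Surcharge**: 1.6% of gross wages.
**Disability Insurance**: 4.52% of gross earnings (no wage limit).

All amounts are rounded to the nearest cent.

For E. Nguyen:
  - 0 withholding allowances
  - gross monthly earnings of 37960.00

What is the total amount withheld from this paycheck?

10882.71

Regional Income Tax: taxable = 37960.00
  2846.08 + 29.21% × (37960.00 − 18400.00) = 2846.08 + 29.21% × 19560.00 = 8559.56
Solidarity Surcharge: 1.6% × 37960.00 = 607.36
Disability Insurance: 4.52% × 37960.00 = 1715.79
Total: 8559.56 + 607.36 + 1715.79 = 10882.71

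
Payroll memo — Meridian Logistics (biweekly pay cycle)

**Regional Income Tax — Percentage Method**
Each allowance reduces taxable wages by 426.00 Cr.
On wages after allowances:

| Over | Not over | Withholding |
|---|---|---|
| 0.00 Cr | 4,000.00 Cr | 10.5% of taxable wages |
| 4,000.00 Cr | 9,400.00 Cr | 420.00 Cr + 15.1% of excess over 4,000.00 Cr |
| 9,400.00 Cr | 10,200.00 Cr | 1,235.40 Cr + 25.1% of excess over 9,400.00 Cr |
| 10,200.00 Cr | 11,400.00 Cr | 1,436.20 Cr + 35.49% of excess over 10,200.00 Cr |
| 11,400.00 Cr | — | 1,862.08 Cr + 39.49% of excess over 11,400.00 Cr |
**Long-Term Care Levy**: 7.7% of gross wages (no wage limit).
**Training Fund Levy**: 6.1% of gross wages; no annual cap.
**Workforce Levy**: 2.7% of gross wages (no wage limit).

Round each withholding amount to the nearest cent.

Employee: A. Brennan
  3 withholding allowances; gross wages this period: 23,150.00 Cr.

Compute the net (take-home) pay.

13,332.78 Cr

Regional Income Tax: taxable = 23,150.00 Cr − 3×426.00 Cr = 21,872.00 Cr
  1,862.08 Cr + 39.49% × (21,872.00 Cr − 11,400.00 Cr) = 1,862.08 Cr + 39.49% × 10,472.00 Cr = 5,997.47 Cr
Long-Term Care Levy: 7.7% × 23,150.00 Cr = 1,782.55 Cr
Training Fund Levy: 6.1% × 23,150.00 Cr = 1,412.15 Cr
Workforce Levy: 2.7% × 23,150.00 Cr = 625.05 Cr
Total withheld: 5,997.47 Cr + 1,782.55 Cr + 1,412.15 Cr + 625.05 Cr = 9,817.22 Cr
Net pay: 23,150.00 Cr − 9,817.22 Cr = 13,332.78 Cr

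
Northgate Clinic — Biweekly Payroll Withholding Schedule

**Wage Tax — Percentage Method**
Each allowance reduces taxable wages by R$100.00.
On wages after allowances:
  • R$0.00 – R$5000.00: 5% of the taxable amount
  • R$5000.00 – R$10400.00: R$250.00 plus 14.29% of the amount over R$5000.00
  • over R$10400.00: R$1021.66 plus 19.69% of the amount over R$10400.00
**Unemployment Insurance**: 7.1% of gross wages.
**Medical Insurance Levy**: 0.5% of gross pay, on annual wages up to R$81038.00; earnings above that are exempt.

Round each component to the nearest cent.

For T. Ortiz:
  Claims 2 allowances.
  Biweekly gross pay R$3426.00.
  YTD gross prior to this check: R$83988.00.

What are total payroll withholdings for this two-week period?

Wage Tax: taxable = R$3426.00 − 2×R$100.00 = R$3226.00
  5% × R$3226.00 = R$161.30
Unemployment Insurance: 7.1% × R$3426.00 = R$243.25
Medical Insurance Levy: YTD R$83988.00 ≥ cap R$81038.00 → R$0.00
Total: R$161.30 + R$243.25 + R$0.00 = R$404.55

R$404.55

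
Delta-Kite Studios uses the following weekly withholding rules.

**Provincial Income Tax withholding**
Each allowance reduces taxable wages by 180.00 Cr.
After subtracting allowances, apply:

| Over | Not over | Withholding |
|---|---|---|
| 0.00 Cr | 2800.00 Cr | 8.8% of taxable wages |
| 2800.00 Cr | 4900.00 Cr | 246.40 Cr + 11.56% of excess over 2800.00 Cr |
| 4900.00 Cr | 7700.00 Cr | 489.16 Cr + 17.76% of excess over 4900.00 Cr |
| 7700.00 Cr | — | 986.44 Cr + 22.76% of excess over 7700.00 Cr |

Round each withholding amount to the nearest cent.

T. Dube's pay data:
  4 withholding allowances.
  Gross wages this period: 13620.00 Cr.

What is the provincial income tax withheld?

Provincial Income Tax: taxable = 13620.00 Cr − 4×180.00 Cr = 12900.00 Cr
  986.44 Cr + 22.76% × (12900.00 Cr − 7700.00 Cr) = 986.44 Cr + 22.76% × 5200.00 Cr = 2169.96 Cr

2169.96 Cr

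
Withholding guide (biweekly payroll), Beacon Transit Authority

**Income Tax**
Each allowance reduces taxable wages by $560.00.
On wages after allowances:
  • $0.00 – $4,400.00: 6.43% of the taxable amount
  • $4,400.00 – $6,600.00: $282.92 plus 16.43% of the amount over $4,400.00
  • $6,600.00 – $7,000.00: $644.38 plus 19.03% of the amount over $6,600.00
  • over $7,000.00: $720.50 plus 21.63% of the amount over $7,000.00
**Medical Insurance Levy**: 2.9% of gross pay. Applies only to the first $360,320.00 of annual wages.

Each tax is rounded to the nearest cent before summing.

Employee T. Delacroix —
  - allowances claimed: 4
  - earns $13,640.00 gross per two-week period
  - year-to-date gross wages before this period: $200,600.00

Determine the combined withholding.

Income Tax: taxable = $13,640.00 − 4×$560.00 = $11,400.00
  $720.50 + 21.63% × ($11,400.00 − $7,000.00) = $720.50 + 21.63% × $4,400.00 = $1,672.22
Medical Insurance Levy: 2.9% × $13,640.00 = $395.56
Total: $1,672.22 + $395.56 = $2,067.78

$2,067.78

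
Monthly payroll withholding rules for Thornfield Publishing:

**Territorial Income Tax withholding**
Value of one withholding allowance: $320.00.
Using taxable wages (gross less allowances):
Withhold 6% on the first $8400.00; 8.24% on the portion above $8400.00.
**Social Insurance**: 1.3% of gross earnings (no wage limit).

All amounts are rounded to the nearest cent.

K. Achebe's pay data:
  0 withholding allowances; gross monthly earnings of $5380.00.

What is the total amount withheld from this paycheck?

Territorial Income Tax: taxable = $5380.00
  6% × $5380.00 = $322.80
Social Insurance: 1.3% × $5380.00 = $69.94
Total: $322.80 + $69.94 = $392.74

$392.74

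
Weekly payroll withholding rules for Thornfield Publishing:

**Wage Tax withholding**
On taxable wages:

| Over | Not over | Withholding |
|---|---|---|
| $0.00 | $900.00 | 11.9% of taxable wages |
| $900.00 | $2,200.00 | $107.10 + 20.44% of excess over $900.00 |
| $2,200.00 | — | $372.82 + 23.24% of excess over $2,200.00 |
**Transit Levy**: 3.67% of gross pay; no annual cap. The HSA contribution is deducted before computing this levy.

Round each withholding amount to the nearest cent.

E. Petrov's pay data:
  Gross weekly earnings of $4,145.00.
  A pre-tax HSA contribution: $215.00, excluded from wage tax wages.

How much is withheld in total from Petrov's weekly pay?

$919.10

Wage Tax: taxable = $4,145.00 − $215.00 = $3,930.00
  $372.82 + 23.24% × ($3,930.00 − $2,200.00) = $372.82 + 23.24% × $1,730.00 = $774.87
Transit Levy: 3.67% × $3,930.00 = $144.23
Total: $774.87 + $144.23 = $919.10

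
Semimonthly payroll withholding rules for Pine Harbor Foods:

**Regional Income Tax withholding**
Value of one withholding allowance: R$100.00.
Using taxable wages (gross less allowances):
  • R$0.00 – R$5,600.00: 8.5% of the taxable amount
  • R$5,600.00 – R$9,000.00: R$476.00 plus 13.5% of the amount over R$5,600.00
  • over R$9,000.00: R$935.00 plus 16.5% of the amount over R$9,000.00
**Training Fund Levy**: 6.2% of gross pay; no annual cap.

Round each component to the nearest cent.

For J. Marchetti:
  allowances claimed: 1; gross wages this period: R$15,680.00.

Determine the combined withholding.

Regional Income Tax: taxable = R$15,680.00 − 1×R$100.00 = R$15,580.00
  R$935.00 + 16.5% × (R$15,580.00 − R$9,000.00) = R$935.00 + 16.5% × R$6,580.00 = R$2,020.70
Training Fund Levy: 6.2% × R$15,680.00 = R$972.16
Total: R$2,020.70 + R$972.16 = R$2,992.86

R$2,992.86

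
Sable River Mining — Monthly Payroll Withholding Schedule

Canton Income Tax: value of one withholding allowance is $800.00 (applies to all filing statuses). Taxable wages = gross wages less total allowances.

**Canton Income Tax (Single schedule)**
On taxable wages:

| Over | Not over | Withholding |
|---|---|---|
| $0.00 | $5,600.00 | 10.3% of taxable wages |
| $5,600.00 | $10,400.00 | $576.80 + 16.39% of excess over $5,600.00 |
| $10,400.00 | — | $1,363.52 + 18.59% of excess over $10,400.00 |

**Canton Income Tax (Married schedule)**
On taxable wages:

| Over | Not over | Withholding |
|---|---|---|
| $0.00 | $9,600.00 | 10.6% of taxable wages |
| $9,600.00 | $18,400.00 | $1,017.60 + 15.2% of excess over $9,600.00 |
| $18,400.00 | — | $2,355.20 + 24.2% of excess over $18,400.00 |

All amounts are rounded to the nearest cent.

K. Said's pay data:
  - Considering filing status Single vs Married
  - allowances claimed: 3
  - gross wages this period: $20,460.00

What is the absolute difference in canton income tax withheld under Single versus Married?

Canton Income Tax (Single): taxable = $20,460.00 − 3×$800.00 = $18,060.00
  $1,363.52 + 18.59% × ($18,060.00 − $10,400.00) = $1,363.52 + 18.59% × $7,660.00 = $2,787.51
Canton Income Tax (Married): taxable = $20,460.00 − 3×$800.00 = $18,060.00
  $1,017.60 + 15.2% × ($18,060.00 − $9,600.00) = $1,017.60 + 15.2% × $8,460.00 = $2,303.52
Difference: |$2,787.51 − $2,303.52| = $483.99 (higher under Single)

$483.99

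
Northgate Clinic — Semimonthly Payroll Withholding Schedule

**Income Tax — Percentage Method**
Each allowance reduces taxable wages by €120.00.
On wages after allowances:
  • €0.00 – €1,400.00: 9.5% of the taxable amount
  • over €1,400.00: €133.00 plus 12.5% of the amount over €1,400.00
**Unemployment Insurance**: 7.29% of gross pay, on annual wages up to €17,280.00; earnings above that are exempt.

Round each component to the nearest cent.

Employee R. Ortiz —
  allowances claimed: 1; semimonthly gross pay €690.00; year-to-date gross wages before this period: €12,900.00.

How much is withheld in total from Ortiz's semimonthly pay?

Income Tax: taxable = €690.00 − 1×€120.00 = €570.00
  9.5% × €570.00 = €54.15
Unemployment Insurance: 7.29% × €690.00 = €50.30
Total: €54.15 + €50.30 = €104.45

€104.45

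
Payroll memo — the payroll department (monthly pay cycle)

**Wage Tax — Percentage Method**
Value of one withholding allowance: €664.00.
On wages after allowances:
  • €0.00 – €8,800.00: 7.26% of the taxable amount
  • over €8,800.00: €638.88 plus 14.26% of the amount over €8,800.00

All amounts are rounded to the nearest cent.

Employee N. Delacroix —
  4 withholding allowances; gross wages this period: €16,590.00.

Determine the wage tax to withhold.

Wage Tax: taxable = €16,590.00 − 4×€664.00 = €13,934.00
  €638.88 + 14.26% × (€13,934.00 − €8,800.00) = €638.88 + 14.26% × €5,134.00 = €1,370.99

€1,370.99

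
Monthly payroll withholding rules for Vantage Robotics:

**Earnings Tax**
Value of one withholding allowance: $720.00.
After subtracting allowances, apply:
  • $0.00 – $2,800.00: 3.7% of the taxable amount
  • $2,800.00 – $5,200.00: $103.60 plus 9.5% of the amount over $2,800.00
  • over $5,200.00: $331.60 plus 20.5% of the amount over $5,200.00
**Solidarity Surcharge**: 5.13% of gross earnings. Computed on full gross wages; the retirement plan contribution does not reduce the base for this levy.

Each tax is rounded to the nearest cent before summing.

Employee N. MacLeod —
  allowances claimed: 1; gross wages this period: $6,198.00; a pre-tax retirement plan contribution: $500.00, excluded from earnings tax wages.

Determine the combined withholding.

Earnings Tax: taxable = $6,198.00 − $500.00 − 1×$720.00 = $4,978.00
  $103.60 + 9.5% × ($4,978.00 − $2,800.00) = $103.60 + 9.5% × $2,178.00 = $310.51
Solidarity Surcharge: 5.13% × $6,198.00 = $317.96
Total: $310.51 + $317.96 = $628.47

$628.47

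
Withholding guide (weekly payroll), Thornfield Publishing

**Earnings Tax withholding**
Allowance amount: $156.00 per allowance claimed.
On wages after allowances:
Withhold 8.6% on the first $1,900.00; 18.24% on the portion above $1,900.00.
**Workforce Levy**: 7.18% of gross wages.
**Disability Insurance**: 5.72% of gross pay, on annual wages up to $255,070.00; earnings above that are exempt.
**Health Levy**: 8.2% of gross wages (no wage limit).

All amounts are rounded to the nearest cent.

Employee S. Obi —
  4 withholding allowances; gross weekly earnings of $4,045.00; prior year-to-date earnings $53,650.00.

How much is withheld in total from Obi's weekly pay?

Earnings Tax: taxable = $4,045.00 − 4×$156.00 = $3,421.00
  $163.40 + 18.24% × ($3,421.00 − $1,900.00) = $163.40 + 18.24% × $1,521.00 = $440.83
Workforce Levy: 7.18% × $4,045.00 = $290.43
Disability Insurance: 5.72% × $4,045.00 = $231.37
Health Levy: 8.2% × $4,045.00 = $331.69
Total: $440.83 + $290.43 + $231.37 + $331.69 = $1,294.32

$1,294.32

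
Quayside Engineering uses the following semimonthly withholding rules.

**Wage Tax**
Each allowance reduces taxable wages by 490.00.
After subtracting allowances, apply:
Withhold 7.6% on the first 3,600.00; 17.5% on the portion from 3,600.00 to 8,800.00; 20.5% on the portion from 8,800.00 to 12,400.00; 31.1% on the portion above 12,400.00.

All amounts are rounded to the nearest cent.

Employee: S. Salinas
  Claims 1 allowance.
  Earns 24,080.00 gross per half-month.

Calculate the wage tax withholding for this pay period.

Wage Tax: taxable = 24,080.00 − 1×490.00 = 23,590.00
  1,921.60 + 31.1% × (23,590.00 − 12,400.00) = 1,921.60 + 31.1% × 11,190.00 = 5,401.69

5,401.69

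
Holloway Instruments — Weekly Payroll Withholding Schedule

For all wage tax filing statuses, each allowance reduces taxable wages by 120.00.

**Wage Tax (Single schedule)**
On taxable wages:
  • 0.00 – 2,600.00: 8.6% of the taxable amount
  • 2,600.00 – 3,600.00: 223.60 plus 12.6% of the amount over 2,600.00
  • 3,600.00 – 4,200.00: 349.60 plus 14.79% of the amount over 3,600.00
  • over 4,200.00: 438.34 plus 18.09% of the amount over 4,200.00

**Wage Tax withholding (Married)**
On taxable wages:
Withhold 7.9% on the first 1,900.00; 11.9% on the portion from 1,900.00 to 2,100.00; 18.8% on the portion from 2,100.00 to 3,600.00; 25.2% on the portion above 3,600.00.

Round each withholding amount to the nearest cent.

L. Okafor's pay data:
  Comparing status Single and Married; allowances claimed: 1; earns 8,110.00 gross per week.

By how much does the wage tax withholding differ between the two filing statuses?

438.23

Wage Tax (Single): taxable = 8,110.00 − 1×120.00 = 7,990.00
  438.34 + 18.09% × (7,990.00 − 4,200.00) = 438.34 + 18.09% × 3,790.00 = 1,123.95
Wage Tax (Married): taxable = 8,110.00 − 1×120.00 = 7,990.00
  455.90 + 25.2% × (7,990.00 − 3,600.00) = 455.90 + 25.2% × 4,390.00 = 1,562.18
Difference: |1,123.95 − 1,562.18| = 438.23 (higher under Married)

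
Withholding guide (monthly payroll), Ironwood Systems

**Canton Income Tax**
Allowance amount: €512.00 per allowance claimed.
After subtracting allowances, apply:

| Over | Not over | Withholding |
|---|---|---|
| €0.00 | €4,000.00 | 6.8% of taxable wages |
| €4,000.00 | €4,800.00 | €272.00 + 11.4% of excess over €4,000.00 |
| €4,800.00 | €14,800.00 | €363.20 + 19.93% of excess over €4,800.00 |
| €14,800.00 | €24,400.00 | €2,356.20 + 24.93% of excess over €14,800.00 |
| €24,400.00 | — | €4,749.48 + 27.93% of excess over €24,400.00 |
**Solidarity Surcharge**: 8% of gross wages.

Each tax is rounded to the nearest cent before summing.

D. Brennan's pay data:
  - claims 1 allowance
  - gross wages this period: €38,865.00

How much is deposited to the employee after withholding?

Canton Income Tax: taxable = €38,865.00 − 1×€512.00 = €38,353.00
  €4,749.48 + 27.93% × (€38,353.00 − €24,400.00) = €4,749.48 + 27.93% × €13,953.00 = €8,646.55
Solidarity Surcharge: 8% × €38,865.00 = €3,109.20
Total withheld: €8,646.55 + €3,109.20 = €11,755.75
Net pay: €38,865.00 − €11,755.75 = €27,109.25

€27,109.25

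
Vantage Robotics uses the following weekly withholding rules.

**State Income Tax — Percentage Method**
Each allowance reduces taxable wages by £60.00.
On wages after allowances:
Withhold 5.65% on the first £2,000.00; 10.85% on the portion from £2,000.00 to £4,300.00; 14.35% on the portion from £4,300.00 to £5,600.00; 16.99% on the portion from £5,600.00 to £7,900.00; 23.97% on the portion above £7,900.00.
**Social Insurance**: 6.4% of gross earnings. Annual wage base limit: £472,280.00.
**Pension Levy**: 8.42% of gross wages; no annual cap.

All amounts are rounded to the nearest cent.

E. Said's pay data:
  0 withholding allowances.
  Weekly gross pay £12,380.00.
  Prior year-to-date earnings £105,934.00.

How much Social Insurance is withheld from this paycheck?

£792.32

Social Insurance: 6.4% × £12,380.00 = £792.32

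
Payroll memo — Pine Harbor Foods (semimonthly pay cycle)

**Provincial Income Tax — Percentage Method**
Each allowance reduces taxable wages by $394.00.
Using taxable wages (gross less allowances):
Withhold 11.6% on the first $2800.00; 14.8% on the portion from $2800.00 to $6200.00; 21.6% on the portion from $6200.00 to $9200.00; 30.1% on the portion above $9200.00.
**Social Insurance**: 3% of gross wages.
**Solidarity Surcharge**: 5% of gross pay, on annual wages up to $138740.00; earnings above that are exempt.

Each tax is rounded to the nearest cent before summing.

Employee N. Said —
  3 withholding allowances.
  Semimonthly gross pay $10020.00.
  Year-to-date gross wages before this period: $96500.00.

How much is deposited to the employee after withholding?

$7820.59

Provincial Income Tax: taxable = $10020.00 − 3×$394.00 = $8838.00
  $828.00 + 21.6% × ($8838.00 − $6200.00) = $828.00 + 21.6% × $2638.00 = $1397.81
Social Insurance: 3% × $10020.00 = $300.60
Solidarity Surcharge: 5% × $10020.00 = $501.00
Total withheld: $1397.81 + $300.60 + $501.00 = $2199.41
Net pay: $10020.00 − $2199.41 = $7820.59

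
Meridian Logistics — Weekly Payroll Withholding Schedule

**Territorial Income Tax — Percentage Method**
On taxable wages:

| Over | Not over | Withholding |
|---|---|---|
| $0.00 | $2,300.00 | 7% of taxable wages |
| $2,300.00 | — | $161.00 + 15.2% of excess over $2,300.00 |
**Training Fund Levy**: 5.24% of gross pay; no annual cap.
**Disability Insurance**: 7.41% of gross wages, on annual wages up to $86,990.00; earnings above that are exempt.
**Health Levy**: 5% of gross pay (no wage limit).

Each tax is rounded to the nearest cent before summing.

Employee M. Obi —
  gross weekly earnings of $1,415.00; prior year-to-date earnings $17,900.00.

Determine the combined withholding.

Territorial Income Tax: taxable = $1,415.00
  7% × $1,415.00 = $99.05
Training Fund Levy: 5.24% × $1,415.00 = $74.15
Disability Insurance: 7.41% × $1,415.00 = $104.85
Health Levy: 5% × $1,415.00 = $70.75
Total: $99.05 + $74.15 + $104.85 + $70.75 = $348.80

$348.80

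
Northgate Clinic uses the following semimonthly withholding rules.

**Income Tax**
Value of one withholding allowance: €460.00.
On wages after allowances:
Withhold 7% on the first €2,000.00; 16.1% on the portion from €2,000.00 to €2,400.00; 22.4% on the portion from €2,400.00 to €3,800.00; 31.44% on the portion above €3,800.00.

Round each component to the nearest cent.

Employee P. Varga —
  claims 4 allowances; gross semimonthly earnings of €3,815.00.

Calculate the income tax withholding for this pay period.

€138.25

Income Tax: taxable = €3,815.00 − 4×€460.00 = €1,975.00
  7% × €1,975.00 = €138.25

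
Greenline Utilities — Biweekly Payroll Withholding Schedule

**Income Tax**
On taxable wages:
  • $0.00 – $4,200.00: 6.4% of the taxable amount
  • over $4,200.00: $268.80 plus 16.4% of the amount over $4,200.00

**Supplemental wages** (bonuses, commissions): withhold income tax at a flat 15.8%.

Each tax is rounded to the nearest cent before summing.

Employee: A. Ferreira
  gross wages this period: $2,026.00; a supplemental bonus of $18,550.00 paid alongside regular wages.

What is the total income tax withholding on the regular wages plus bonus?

$3,060.56

Income Tax: taxable = $2,026.00
  6.4% × $2,026.00 = $129.66
Supplemental (15.8% flat on bonus): 15.8% × $18,550.00 = $2,930.90
Total income tax: $129.66 + $2,930.90 = $3,060.56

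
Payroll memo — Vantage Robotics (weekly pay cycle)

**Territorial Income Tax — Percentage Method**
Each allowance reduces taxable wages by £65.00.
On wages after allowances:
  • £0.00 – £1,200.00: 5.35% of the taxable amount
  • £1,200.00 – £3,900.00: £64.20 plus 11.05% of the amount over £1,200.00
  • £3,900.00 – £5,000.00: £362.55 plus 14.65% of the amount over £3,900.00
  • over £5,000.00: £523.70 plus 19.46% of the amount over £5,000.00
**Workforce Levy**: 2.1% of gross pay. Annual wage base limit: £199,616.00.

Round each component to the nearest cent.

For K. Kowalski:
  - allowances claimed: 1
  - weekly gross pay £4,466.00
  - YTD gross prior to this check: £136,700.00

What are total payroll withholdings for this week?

£529.74

Territorial Income Tax: taxable = £4,466.00 − 1×£65.00 = £4,401.00
  £362.55 + 14.65% × (£4,401.00 − £3,900.00) = £362.55 + 14.65% × £501.00 = £435.95
Workforce Levy: 2.1% × £4,466.00 = £93.79
Total: £435.95 + £93.79 = £529.74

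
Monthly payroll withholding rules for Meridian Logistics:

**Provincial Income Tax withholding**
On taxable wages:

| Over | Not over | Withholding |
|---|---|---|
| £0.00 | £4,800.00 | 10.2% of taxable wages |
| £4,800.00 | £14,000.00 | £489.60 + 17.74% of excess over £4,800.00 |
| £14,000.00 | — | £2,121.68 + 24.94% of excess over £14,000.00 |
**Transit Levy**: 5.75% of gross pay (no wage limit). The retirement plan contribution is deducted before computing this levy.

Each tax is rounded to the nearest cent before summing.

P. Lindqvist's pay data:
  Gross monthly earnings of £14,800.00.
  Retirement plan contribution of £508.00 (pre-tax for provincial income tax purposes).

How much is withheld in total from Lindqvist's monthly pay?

Provincial Income Tax: taxable = £14,800.00 − £508.00 = £14,292.00
  £2,121.68 + 24.94% × (£14,292.00 − £14,000.00) = £2,121.68 + 24.94% × £292.00 = £2,194.50
Transit Levy: 5.75% × £14,292.00 = £821.79
Total: £2,194.50 + £821.79 = £3,016.29

£3,016.29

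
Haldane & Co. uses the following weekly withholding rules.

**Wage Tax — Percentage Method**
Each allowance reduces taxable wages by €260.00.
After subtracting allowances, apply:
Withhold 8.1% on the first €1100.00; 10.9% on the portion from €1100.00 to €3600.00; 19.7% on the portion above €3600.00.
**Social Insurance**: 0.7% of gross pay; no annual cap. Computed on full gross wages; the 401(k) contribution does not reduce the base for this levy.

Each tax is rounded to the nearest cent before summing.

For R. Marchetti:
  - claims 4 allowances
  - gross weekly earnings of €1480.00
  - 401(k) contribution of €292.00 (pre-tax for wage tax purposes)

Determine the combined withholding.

€22.35

Wage Tax: taxable = €1480.00 − €292.00 − 4×€260.00 = €148.00
  8.1% × €148.00 = €11.99
Social Insurance: 0.7% × €1480.00 = €10.36
Total: €11.99 + €10.36 = €22.35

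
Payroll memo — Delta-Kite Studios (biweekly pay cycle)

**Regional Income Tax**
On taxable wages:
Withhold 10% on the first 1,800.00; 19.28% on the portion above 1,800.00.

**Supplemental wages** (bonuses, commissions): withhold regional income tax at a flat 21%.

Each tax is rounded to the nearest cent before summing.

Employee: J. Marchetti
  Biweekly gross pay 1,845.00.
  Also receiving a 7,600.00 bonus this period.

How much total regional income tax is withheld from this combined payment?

Regional Income Tax: taxable = 1,845.00
  180.00 + 19.28% × (1,845.00 − 1,800.00) = 180.00 + 19.28% × 45.00 = 188.68
Supplemental (21% flat on bonus): 21% × 7,600.00 = 1,596.00
Total regional income tax: 188.68 + 1,596.00 = 1,784.68

1,784.68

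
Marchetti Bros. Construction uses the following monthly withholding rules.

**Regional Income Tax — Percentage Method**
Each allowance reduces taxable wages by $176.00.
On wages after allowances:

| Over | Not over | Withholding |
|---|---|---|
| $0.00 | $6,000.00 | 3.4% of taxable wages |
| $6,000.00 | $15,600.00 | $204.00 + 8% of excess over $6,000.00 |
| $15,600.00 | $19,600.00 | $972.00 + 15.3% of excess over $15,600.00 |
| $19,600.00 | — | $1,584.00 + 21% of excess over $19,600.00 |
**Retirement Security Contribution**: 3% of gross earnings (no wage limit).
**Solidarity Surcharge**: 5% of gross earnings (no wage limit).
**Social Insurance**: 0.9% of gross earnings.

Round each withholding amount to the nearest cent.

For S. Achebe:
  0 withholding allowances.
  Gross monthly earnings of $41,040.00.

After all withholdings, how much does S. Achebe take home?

$31,301.04

Regional Income Tax: taxable = $41,040.00
  $1,584.00 + 21% × ($41,040.00 − $19,600.00) = $1,584.00 + 21% × $21,440.00 = $6,086.40
Retirement Security Contribution: 3% × $41,040.00 = $1,231.20
Solidarity Surcharge: 5% × $41,040.00 = $2,052.00
Social Insurance: 0.9% × $41,040.00 = $369.36
Total withheld: $6,086.40 + $1,231.20 + $2,052.00 + $369.36 = $9,738.96
Net pay: $41,040.00 − $9,738.96 = $31,301.04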